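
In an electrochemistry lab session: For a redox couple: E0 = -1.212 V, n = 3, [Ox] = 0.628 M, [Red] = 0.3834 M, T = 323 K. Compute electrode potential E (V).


Apply the Nernst equation: E = E0 + (RT/nF)*ln([Ox]/[Red])
Step 1: RT/nF = 8.314*323/(3*96485) = 0.00927751 V
Step 2: [Ox]/[Red] = 0.628/0.3834 = 1.637976
Step 3: ln(1.637976) = 0.493461
Step 4: correction = 0.00927751 * 0.493461 = 0.0046 V
E = -1.212 + 0.0046 = -1.2074 V

-1.2074 V


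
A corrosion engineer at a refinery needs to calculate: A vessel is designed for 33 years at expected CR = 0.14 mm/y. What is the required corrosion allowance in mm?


Corrosion allowance = CR × design life
CA = 0.14 * 33 = 4.62 mm

4.62 mm


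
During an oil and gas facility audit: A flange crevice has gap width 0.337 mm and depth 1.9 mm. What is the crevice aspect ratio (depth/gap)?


Aspect ratio = depth / gap
Ratio = 1.9 / 0.337 = 5.6

5.6


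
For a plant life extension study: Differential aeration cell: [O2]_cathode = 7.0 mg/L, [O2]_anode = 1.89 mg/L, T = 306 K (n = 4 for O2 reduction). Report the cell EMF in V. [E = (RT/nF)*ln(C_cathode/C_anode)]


Apply the Nernst concentration-cell relation: E = (RT/nF)*ln(C_cathode/C_anode)
RT/nF = 8.314*306/(4*96485) = 0.00659192 V
ln(7.0/1.89) = 1.30933
E = 0.00659192 * 1.30933 = 0.00863 V

0.00863 V


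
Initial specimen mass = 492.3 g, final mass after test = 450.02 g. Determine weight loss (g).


Weight loss = initial − final
WL = 492.3 − 450.02 = 42.28 g

42.28 g


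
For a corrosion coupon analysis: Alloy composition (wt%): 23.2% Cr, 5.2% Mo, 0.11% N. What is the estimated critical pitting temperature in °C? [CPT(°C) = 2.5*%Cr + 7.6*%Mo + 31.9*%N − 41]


Apply the ASTM G48 empirical CPT estimate: CPT(°C) = 2.5*%Cr + 7.6*%Mo + 31.9*%N − 41
2.5*23.2 = 58; 7.6*5.2 = 39.52; 31.9*0.11 = 3.509
CPT = 58 + 39.52 + 3.509 − 41 = 60.029 °C
Rounded to 0.1 °C: CPT ≈ 60.0 °C

60.0 °C


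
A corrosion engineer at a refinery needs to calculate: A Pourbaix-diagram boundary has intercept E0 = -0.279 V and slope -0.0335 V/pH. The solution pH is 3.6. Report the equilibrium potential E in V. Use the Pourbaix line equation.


Apply the Pourbaix line equation: E = E0 + slope*pH
E = -0.279 + (-0.0335)*3.6 = -0.279 + (-0.1206) = -0.3996 V
Rounded to 3 decimal places: E = -0.400 V

-0.400 V


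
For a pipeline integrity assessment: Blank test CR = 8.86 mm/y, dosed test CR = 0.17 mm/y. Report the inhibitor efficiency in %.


Apply the inhibitor-efficiency definition: IE = (CR_blank − CR_inh)/CR_blank × 100
IE = (8.86 − 0.17) / 8.86 × 100
IE = 8.69 / 8.86 × 100 = 98.1 %

98.1 %


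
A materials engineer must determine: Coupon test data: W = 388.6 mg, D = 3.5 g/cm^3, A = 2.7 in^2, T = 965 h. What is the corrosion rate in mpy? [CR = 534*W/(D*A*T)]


Apply the mpy weight-loss relation: CR = 534 * W / (D * A * T)
Numerator: 534 * 388.6 = 207512.4
Denominator: 3.5 * 2.7 * 965 = 9119.25
CR = 207512.4 / 9119.25 = 22.755 mpy

22.755 mpy


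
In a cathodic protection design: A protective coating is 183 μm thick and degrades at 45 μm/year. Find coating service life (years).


Service life = thickness / degradation rate
Life = 183 / 45 = 4.1 years

4.1 years


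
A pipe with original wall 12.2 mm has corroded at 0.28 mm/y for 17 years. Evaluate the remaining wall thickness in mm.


Remaining wall = original − CR × time
t = 12.2 − 0.28*17 = 12.2 − 4.76 = 7.44 mm

7.44 mm


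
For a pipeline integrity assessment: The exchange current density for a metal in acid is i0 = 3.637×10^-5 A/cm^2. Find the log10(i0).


i0 = 3.637×10^-5 A/cm^2
log10(i0) = -4.439

-4.439


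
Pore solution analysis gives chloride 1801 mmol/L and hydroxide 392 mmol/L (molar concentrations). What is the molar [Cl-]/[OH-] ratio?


Threshold parameter = [Cl-] / [OH-] (molar basis; both in mmol/L, so units cancel)
Ratio = 1801 / 392 = 4.59

4.59


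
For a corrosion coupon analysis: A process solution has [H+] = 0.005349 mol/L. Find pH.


pH = −log10[H+]
pH = −log10(0.005349) = 2.27

2.27


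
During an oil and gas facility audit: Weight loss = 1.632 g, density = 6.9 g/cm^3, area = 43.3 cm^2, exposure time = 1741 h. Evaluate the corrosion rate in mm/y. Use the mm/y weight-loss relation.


Apply the mm/y weight-loss relation: CR = 87600 * W / (D * A * T)
Numerator: 87600 * 1.632 = 142963.2
Denominator: 6.9 * 43.3 * 1741 = 520158.57
CR = 142963.2 / 520158.57 = 0.274845 mm/y

0.274845 mm/y


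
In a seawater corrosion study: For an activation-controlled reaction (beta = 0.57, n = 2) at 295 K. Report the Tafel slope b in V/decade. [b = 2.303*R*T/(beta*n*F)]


Apply the Tafel slope relation: b = 2.303*R*T/(beta*n*F)
Numerator: 2.303 * 8.314 * 295 = 5648.41
Denominator: 0.57 * 2 * 96485 = 109992.9
b = 5648.41 / 109992.9 = 0.051 V/decade

0.051 V/decade


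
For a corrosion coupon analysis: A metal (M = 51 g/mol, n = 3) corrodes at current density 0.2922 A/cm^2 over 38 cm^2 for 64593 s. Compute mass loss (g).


Apply Faraday's law: m = i*A*t*M / (n*F)
Total charge passed Q = i*A*t = 0.2922*38*64593 = 717214.8348 C
m = Q*M/(n*F) = 717214.8348*51/(3*96485) = 126.3684 g

126.3684 g


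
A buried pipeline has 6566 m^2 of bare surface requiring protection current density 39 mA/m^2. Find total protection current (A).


I = area * current density, then convert mA → A (÷1000)
I = 6566 * 39 / 1000 = 256.07 A

256.07 A


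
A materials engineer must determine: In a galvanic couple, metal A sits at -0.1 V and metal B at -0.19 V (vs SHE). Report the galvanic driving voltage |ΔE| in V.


Driving voltage is the absolute potential difference.
|ΔE| = |-0.1 − (-0.19)| = 0.09 V

0.09 V


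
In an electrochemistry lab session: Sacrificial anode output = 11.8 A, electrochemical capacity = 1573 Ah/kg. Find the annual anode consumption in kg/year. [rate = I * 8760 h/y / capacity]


Annual consumption = current * hours per year / capacity
Rate = 11.8 * 8760 / 1573 = 65.7 kg/year

65.7 kg/year


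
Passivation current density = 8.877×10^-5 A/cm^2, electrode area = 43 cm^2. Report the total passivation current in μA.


I = i_pass * A, then convert A → μA (×10^6)
I = 8.877×10^-5 * 43 * 10^6 = 3817.11 μA

3817.11 μA


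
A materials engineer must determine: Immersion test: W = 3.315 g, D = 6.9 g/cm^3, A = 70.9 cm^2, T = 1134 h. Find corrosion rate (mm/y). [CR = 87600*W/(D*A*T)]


Apply the mm/y weight-loss relation: CR = 87600 * W / (D * A * T)
Numerator: 87600 * 3.315 = 290394.0
Denominator: 6.9 * 70.9 * 1134 = 554764.14
CR = 290394.0 / 554764.14 = 0.5235 mm/y

0.5235 mm/y


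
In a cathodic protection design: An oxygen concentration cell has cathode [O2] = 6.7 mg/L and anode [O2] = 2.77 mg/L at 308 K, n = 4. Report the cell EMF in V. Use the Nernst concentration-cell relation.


Apply the Nernst concentration-cell relation: E = (RT/nF)*ln(C_cathode/C_anode)
RT/nF = 8.314*308/(4*96485) = 0.006635 V
ln(6.7/2.77) = 0.88326
E = 0.006635 * 0.88326 = 0.00586 V

0.00586 V


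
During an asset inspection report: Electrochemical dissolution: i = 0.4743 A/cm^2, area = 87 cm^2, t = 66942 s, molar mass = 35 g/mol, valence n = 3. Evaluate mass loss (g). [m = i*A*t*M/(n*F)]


Apply Faraday's law: m = i*A*t*M / (n*F)
Total charge passed Q = i*A*t = 0.4743*87*66942 = 2762301.3822 C
m = Q*M/(n*F) = 2762301.3822*35/(3*96485) = 334.0089 g

334.0089 g


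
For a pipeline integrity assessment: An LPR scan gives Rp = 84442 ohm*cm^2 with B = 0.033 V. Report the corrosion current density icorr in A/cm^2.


Apply the Stern-Geary relation: icorr = B / Rp
icorr = 0.033 / 84442 = 3.908×10^-7 A/cm^2

3.908×10^-7 A/cm^2


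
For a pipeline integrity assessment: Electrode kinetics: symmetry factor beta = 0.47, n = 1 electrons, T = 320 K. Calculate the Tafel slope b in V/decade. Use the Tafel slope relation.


Apply the Tafel slope relation: b = 2.303*R*T/(beta*n*F)
Numerator: 2.303 * 8.314 * 320 = 6127.09
Denominator: 0.47 * 1 * 96485 = 45347.95
b = 6127.09 / 45347.95 = 0.135 V/decade

0.135 V/decade


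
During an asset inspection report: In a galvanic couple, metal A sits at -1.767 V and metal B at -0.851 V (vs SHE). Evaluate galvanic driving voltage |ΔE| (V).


Driving voltage is the absolute potential difference.
|ΔE| = |-1.767 − (-0.851)| = 0.916 V

0.916 V


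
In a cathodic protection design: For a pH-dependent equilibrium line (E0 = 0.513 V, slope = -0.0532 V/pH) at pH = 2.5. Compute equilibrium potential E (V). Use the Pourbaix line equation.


Apply the Pourbaix line equation: E = E0 + slope*pH
E = 0.513 + (-0.0532)*2.5 = 0.513 + (-0.133) = 0.38 V
Rounded to 4 decimal places: E = 0.3800 V

0.3800 V


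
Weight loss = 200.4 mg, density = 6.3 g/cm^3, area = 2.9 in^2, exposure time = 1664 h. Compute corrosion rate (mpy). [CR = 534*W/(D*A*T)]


Apply the mpy weight-loss relation: CR = 534 * W / (D * A * T)
Numerator: 534 * 200.4 = 107013.6
Denominator: 6.3 * 2.9 * 1664 = 30401.28
CR = 107013.6 / 30401.28 = 3.52 mpy

3.52 mpy


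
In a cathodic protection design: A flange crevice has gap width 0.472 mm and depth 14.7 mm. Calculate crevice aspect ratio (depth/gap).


Aspect ratio = depth / gap
Ratio = 14.7 / 0.472 = 31.1

31.1


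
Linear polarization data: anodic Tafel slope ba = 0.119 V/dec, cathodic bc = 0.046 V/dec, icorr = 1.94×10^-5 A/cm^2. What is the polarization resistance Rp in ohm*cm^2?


Apply the Stern-Geary equation: Rp = ba*bc / (2.303*icorr*(ba+bc))
ba*bc = 0.119*0.046 = 0.005474
ba+bc = 0.165; 2.303*icorr*(ba+bc) = 2.303*1.94×10^-5*0.165 = 7.371903×10^-6
Rp = 0.005474 / 7.371903×10^-6 = 742.5 ohm*cm^2

742.5 ohm*cm^2


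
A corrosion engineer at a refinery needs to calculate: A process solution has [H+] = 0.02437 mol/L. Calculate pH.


pH = −log10[H+]
pH = −log10(0.02437) = 1.61

1.61


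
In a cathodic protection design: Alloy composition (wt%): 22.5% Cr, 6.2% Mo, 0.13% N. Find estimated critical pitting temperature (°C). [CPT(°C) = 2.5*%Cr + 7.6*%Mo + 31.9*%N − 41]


Apply the ASTM G48 empirical CPT estimate: CPT(°C) = 2.5*%Cr + 7.6*%Mo + 31.9*%N − 41
2.5*22.5 = 56.25; 7.6*6.2 = 47.12; 31.9*0.13 = 4.147
CPT = 56.25 + 47.12 + 4.147 − 41 = 66.517 °C
Rounded to 0.1 °C: CPT ≈ 66.5 °C

66.5 °C


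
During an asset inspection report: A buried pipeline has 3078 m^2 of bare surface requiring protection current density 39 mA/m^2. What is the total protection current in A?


I = area * current density, then convert mA → A (÷1000)
I = 3078 * 39 / 1000 = 120.04 A

120.04 A


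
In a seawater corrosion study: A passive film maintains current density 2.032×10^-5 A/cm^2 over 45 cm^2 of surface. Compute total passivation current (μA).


I = i_pass * A, then convert A → μA (×10^6)
I = 2.032×10^-5 * 45 * 10^6 = 914.4 μA

914.4 μA


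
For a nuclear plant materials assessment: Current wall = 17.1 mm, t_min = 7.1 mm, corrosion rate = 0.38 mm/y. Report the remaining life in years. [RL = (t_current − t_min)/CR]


Apply the remaining-life relation: RL = (t_current − t_min) / CR
RL = (17.1 − 7.1) / 0.38 = 10.0 / 0.38 = 26.3 years

26.3 years


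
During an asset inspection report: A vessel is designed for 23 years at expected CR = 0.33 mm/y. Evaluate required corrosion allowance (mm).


Corrosion allowance = CR × design life
CA = 0.33 * 23 = 7.59 mm

7.59 mm


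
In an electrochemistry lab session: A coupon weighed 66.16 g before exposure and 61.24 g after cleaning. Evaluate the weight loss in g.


Weight loss = initial − final
WL = 66.16 − 61.24 = 4.92 g

4.92 g


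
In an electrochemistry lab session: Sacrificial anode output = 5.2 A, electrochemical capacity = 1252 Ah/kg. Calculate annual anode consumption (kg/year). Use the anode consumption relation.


Annual consumption = current * hours per year / capacity
Rate = 5.2 * 8760 / 1252 = 36.4 kg/year

36.4 kg/year


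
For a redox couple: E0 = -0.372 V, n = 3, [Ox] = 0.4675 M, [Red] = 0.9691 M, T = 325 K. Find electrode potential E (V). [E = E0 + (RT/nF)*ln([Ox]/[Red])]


Apply the Nernst equation: E = E0 + (RT/nF)*ln([Ox]/[Red])
Step 1: RT/nF = 8.314*325/(3*96485) = 0.00933496 V
Step 2: [Ox]/[Red] = 0.4675/0.9691 = 0.482406
Step 3: ln(0.482406) = -0.728969
Step 4: correction = 0.00933496 * -0.728969 = -0.007 V
E = -0.372 + -0.007 = -0.379 V

-0.379 V


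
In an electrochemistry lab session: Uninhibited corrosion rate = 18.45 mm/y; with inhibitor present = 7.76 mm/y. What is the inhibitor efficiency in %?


Apply the inhibitor-efficiency definition: IE = (CR_blank − CR_inh)/CR_blank × 100
IE = (18.45 − 7.76) / 18.45 × 100
IE = 10.69 / 18.45 × 100 = 57.9 %

57.9 %


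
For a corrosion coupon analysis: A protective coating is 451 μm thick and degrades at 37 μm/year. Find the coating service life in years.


Service life = thickness / degradation rate
Life = 451 / 37 = 12.2 years

12.2 years


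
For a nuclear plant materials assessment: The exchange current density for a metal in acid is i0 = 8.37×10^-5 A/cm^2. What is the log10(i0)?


i0 = 8.37×10^-5 A/cm^2
log10(i0) = -4.077

-4.077


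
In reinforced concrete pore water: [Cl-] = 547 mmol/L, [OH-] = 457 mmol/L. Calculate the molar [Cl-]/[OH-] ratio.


Threshold parameter = [Cl-] / [OH-] (molar basis; both in mmol/L, so units cancel)
Ratio = 547 / 457 = 1.2

1.2


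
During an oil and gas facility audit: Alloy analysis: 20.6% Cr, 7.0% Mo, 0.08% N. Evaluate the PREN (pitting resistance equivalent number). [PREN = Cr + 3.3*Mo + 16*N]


Apply the PREN formula: PREN = Cr + 3.3*Mo + 16*N
PREN = 20.6 + 3.3*7.0 + 16*0.08
PREN = 20.6 + 23.1 + 1.28 = 44.98

44.98


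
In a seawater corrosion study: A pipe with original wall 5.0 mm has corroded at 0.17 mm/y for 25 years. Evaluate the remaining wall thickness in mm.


Remaining wall = original − CR × time
t = 5.0 − 0.17*25 = 5.0 − 4.25 = 0.75 mm

0.75 mm


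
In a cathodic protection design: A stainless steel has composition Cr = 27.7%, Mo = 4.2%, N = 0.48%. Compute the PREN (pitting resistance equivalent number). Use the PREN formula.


Apply the PREN formula: PREN = Cr + 3.3*Mo + 16*N
PREN = 27.7 + 3.3*4.2 + 16*0.48
PREN = 27.7 + 13.86 + 7.68 = 49.24

49.24


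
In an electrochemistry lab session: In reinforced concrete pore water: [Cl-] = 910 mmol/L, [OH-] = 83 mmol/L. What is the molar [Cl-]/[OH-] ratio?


Threshold parameter = [Cl-] / [OH-] (molar basis; both in mmol/L, so units cancel)
Ratio = 910 / 83 = 10.96

10.96


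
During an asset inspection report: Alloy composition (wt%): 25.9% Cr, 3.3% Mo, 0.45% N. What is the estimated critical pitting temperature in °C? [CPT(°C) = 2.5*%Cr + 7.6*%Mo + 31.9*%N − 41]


Apply the ASTM G48 empirical CPT estimate: CPT(°C) = 2.5*%Cr + 7.6*%Mo + 31.9*%N − 41
2.5*25.9 = 64.75; 7.6*3.3 = 25.08; 31.9*0.45 = 14.355
CPT = 64.75 + 25.08 + 14.355 − 41 = 63.185 °C
Rounded to 0.1 °C: CPT ≈ 63.2 °C

63.2 °C


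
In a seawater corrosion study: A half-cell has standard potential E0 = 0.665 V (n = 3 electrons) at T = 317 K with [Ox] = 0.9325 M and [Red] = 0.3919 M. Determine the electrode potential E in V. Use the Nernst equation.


Apply the Nernst equation: E = E0 + (RT/nF)*ln([Ox]/[Red])
Step 1: RT/nF = 8.314*317/(3*96485) = 0.00910517 V
Step 2: [Ox]/[Red] = 0.9325/0.3919 = 2.379434
Step 3: ln(2.379434) = 0.866863
Step 4: correction = 0.00910517 * 0.866863 = 0.0079 V
E = 0.665 + 0.0079 = 0.6729 V

0.6729 V


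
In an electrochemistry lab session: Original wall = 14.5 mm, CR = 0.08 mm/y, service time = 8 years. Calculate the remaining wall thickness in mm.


Remaining wall = original − CR × time
t = 14.5 − 0.08*8 = 14.5 − 0.64 = 13.86 mm

13.86 mm


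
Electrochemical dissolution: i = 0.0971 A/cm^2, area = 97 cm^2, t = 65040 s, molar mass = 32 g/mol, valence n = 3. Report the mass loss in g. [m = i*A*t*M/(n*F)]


Apply Faraday's law: m = i*A*t*M / (n*F)
Total charge passed Q = i*A*t = 0.0971*97*65040 = 612592.248 C
m = Q*M/(n*F) = 612592.248*32/(3*96485) = 67.72366 g

67.72366 g


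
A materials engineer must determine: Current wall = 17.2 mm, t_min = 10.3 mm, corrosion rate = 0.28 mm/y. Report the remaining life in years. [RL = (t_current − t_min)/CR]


Apply the remaining-life relation: RL = (t_current − t_min) / CR
RL = (17.2 − 10.3) / 0.28 = 6.9 / 0.28 = 24.6 years

24.6 years


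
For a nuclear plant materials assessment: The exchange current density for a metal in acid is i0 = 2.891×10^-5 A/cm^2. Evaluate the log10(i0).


i0 = 2.891×10^-5 A/cm^2
log10(i0) = -4.539

-4.539


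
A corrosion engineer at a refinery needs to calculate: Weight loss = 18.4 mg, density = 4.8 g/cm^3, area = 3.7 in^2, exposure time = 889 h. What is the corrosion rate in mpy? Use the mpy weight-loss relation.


Apply the mpy weight-loss relation: CR = 534 * W / (D * A * T)
Numerator: 534 * 18.4 = 9825.6
Denominator: 4.8 * 3.7 * 889 = 15788.64
CR = 9825.6 / 15788.64 = 0.622 mpy

0.622 mpy


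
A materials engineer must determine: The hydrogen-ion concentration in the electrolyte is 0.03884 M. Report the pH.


pH = −log10[H+]
pH = −log10(0.03884) = 1.41

1.41


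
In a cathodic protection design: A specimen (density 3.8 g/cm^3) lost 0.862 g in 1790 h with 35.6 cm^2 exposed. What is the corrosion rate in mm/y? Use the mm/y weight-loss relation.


Apply the mm/y weight-loss relation: CR = 87600 * W / (D * A * T)
Numerator: 87600 * 0.862 = 75511.2
Denominator: 3.8 * 35.6 * 1790 = 242151.2
CR = 75511.2 / 242151.2 = 0.3118 mm/y

0.3118 mm/y


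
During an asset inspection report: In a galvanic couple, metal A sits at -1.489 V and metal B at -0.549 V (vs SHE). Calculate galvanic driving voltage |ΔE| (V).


Driving voltage is the absolute potential difference.
|ΔE| = |-1.489 − (-0.549)| = 0.94 V

0.94 V


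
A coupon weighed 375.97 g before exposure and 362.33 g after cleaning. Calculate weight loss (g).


Weight loss = initial − final
WL = 375.97 − 362.33 = 13.64 g

13.64 g


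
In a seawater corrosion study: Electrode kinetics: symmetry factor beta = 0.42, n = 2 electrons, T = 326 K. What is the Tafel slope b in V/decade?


Apply the Tafel slope relation: b = 2.303*R*T/(beta*n*F)
Numerator: 2.303 * 8.314 * 326 = 6241.97
Denominator: 0.42 * 2 * 96485 = 81047.4
b = 6241.97 / 81047.4 = 0.077 V/decade

0.077 V/decade


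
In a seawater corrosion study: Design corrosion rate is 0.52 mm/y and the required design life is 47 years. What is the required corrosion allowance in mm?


Corrosion allowance = CR × design life
CA = 0.52 * 47 = 24.44 mm

24.44 mm


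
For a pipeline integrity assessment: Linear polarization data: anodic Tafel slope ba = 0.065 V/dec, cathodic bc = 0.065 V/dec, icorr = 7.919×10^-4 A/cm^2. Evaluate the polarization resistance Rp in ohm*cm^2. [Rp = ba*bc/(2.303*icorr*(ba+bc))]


Apply the Stern-Geary equation: Rp = ba*bc / (2.303*icorr*(ba+bc))
ba*bc = 0.065*0.065 = 0.004225
ba+bc = 0.13; 2.303*icorr*(ba+bc) = 2.303*7.919×10^-4*0.13 = 2.3708694×10^-4
Rp = 0.004225 / 2.3708694×10^-4 = 17.82 ohm*cm^2

17.82 ohm*cm^2


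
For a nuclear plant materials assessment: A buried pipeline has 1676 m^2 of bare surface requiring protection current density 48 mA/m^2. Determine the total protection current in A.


I = area * current density, then convert mA → A (÷1000)
I = 1676 * 48 / 1000 = 80.45 A

80.45 A


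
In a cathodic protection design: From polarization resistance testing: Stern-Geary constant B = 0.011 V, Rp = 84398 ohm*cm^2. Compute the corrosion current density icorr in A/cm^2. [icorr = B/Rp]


Apply the Stern-Geary relation: icorr = B / Rp
icorr = 0.011 / 84398 = 1.303×10^-7 A/cm^2

1.303×10^-7 A/cm^2


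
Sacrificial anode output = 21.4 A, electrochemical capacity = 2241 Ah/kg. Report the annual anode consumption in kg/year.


Annual consumption = current * hours per year / capacity
Rate = 21.4 * 8760 / 2241 = 83.7 kg/year

83.7 kg/year


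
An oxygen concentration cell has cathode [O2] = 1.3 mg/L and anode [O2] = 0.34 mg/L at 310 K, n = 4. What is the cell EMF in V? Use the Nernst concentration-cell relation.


Apply the Nernst concentration-cell relation: E = (RT/nF)*ln(C_cathode/C_anode)
RT/nF = 8.314*310/(4*96485) = 0.00667808 V
ln(1.3/0.34) = 1.34117
E = 0.00667808 * 1.34117 = 0.00896 V

0.00896 V


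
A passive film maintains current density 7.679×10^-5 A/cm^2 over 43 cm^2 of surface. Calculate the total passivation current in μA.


I = i_pass * A, then convert A → μA (×10^6)
I = 7.679×10^-5 * 43 * 10^6 = 3301.97 μA

3301.97 μA


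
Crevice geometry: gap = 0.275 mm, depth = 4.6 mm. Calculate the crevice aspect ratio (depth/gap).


Aspect ratio = depth / gap
Ratio = 4.6 / 0.275 = 16.7

16.7


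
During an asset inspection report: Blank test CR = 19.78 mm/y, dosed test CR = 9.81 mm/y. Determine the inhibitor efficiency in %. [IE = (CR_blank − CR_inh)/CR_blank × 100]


Apply the inhibitor-efficiency definition: IE = (CR_blank − CR_inh)/CR_blank × 100
IE = (19.78 − 9.81) / 19.78 × 100
IE = 9.97 / 19.78 × 100 = 50.4 %

50.4 %


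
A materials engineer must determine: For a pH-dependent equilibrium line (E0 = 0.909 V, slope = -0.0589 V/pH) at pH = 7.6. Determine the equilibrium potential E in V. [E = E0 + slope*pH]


Apply the Pourbaix line equation: E = E0 + slope*pH
E = 0.909 + (-0.0589)*7.6 = 0.909 + (-0.44764) = 0.46136 V
Rounded to 3 decimal places: E = 0.461 V

0.461 V


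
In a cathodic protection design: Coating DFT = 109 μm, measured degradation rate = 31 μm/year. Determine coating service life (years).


Service life = thickness / degradation rate
Life = 109 / 31 = 3.5 years

3.5 years


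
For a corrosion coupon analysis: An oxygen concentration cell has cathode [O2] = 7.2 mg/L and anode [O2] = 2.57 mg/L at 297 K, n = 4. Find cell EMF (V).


Apply the Nernst concentration-cell relation: E = (RT/nF)*ln(C_cathode/C_anode)
RT/nF = 8.314*297/(4*96485) = 0.00639804 V
ln(7.2/2.57) = 1.03018
E = 0.00639804 * 1.03018 = 0.00659 V

0.00659 V


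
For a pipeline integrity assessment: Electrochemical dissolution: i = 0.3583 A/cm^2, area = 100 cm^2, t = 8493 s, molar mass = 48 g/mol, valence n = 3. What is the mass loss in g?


Apply Faraday's law: m = i*A*t*M / (n*F)
Total charge passed Q = i*A*t = 0.3583*100*8493 = 304304.19 C
m = Q*M/(n*F) = 304304.19*48/(3*96485) = 50.462 g

50.462 g


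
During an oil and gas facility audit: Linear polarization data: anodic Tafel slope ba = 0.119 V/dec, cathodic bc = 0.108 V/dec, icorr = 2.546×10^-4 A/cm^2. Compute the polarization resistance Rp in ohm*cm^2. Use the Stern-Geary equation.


Apply the Stern-Geary equation: Rp = ba*bc / (2.303*icorr*(ba+bc))
ba*bc = 0.119*0.108 = 0.012852
ba+bc = 0.227; 2.303*icorr*(ba+bc) = 2.303*2.546×10^-4*0.227 = 1.3310004×10^-4
Rp = 0.012852 / 1.3310004×10^-4 = 96.6 ohm*cm^2

96.6 ohm*cm^2


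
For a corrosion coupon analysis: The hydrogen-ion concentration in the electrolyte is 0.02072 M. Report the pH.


pH = −log10[H+]
pH = −log10(0.02072) = 1.68

1.68


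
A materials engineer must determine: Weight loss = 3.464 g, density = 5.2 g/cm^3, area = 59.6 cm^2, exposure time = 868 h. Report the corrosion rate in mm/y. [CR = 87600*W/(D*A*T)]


Apply the mm/y weight-loss relation: CR = 87600 * W / (D * A * T)
Numerator: 87600 * 3.464 = 303446.4
Denominator: 5.2 * 59.6 * 868 = 269010.56
CR = 303446.4 / 269010.56 = 1.128 mm/y

1.128 mm/y


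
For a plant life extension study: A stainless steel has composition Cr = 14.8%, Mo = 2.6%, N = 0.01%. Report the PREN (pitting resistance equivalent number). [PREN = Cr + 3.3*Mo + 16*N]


Apply the PREN formula: PREN = Cr + 3.3*Mo + 16*N
PREN = 14.8 + 3.3*2.6 + 16*0.01
PREN = 14.8 + 8.58 + 0.16 = 23.54

23.54


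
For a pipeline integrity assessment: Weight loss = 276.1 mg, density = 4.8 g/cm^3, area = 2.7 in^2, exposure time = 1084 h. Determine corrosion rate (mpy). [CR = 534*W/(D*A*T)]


Apply the mpy weight-loss relation: CR = 534 * W / (D * A * T)
Numerator: 534 * 276.1 = 147437.4
Denominator: 4.8 * 2.7 * 1084 = 14048.64
CR = 147437.4 / 14048.64 = 10.49478 mpy

10.49478 mpy


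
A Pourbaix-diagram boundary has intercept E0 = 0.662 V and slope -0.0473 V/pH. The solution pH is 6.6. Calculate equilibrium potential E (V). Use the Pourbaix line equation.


Apply the Pourbaix line equation: E = E0 + slope*pH
E = 0.662 + (-0.0473)*6.6 = 0.662 + (-0.31218) = 0.34982 V
Rounded to 3 decimal places: E = 0.350 V

0.350 V


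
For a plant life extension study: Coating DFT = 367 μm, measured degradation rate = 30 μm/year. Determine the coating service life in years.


Service life = thickness / degradation rate
Life = 367 / 30 = 12.2 years

12.2 years


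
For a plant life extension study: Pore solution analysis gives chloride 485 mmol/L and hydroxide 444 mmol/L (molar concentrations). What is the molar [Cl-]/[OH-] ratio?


Threshold parameter = [Cl-] / [OH-] (molar basis; both in mmol/L, so units cancel)
Ratio = 485 / 444 = 1.09

1.09


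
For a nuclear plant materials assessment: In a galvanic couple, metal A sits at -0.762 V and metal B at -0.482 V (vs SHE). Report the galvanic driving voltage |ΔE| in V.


Driving voltage is the absolute potential difference.
|ΔE| = |-0.762 − (-0.482)| = 0.28 V

0.28 V


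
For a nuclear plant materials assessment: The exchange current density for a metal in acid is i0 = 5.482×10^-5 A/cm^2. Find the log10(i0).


i0 = 5.482×10^-5 A/cm^2
log10(i0) = -4.261

-4.261


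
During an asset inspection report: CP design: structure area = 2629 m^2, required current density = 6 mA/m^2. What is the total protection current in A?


I = area * current density, then convert mA → A (÷1000)
I = 2629 * 6 / 1000 = 15.77 A

15.77 A


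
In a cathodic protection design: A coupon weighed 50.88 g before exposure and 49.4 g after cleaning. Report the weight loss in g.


Weight loss = initial − final
WL = 50.88 − 49.4 = 1.48 g

1.48 g


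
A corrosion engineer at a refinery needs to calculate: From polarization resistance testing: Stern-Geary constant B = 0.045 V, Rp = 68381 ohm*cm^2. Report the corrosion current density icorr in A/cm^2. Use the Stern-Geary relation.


Apply the Stern-Geary relation: icorr = B / Rp
icorr = 0.045 / 68381 = 6.581×10^-7 A/cm^2

6.581×10^-7 A/cm^2


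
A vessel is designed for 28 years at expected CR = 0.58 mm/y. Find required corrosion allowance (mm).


Corrosion allowance = CR × design life
CA = 0.58 * 28 = 16.24 mm

16.24 mm


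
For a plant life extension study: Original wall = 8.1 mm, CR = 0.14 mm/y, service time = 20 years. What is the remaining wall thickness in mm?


Remaining wall = original − CR × time
t = 8.1 − 0.14*20 = 8.1 − 2.8 = 5.3 mm

5.3 mm


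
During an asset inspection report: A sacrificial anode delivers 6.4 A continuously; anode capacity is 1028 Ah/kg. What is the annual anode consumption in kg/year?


Annual consumption = current * hours per year / capacity
Rate = 6.4 * 8760 / 1028 = 54.5 kg/year

54.5 kg/year


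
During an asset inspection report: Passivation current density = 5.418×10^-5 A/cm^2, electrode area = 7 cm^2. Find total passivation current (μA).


I = i_pass * A, then convert A → μA (×10^6)
I = 5.418×10^-5 * 7 * 10^6 = 379.26 μA

379.26 μA


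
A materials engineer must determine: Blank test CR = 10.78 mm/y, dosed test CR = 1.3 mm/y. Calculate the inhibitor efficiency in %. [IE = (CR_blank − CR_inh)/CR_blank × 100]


Apply the inhibitor-efficiency definition: IE = (CR_blank − CR_inh)/CR_blank × 100
IE = (10.78 − 1.3) / 10.78 × 100
IE = 9.48 / 10.78 × 100 = 87.9 %

87.9 %


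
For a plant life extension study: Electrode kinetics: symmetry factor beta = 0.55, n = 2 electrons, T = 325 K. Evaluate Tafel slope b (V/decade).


Apply the Tafel slope relation: b = 2.303*R*T/(beta*n*F)
Numerator: 2.303 * 8.314 * 325 = 6222.82
Denominator: 0.55 * 2 * 96485 = 106133.5
b = 6222.82 / 106133.5 = 0.0586 V/decade

0.0586 V/decade


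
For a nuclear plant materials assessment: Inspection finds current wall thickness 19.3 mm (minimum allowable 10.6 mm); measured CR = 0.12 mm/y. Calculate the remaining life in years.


Apply the remaining-life relation: RL = (t_current − t_min) / CR
RL = (19.3 − 10.6) / 0.12 = 8.7 / 0.12 = 72.5 years

72.5 years


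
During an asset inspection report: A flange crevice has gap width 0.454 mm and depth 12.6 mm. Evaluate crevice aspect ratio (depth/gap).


Aspect ratio = depth / gap
Ratio = 12.6 / 0.454 = 27.8

27.8


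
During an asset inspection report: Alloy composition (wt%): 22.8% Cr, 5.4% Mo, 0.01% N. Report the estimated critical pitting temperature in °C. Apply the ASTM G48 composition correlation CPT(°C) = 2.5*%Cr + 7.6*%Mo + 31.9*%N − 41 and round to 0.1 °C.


Apply the ASTM G48 empirical CPT estimate: CPT(°C) = 2.5*%Cr + 7.6*%Mo + 31.9*%N − 41
2.5*22.8 = 57; 7.6*5.4 = 41.04; 31.9*0.01 = 0.319
CPT = 57 + 41.04 + 0.319 − 41 = 57.359 °C
Rounded to 0.1 °C: CPT ≈ 57.4 °C

57.4 °C


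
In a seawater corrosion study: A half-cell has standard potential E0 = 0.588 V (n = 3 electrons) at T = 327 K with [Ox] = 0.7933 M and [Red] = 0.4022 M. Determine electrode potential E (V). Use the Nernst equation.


Apply the Nernst equation: E = E0 + (RT/nF)*ln([Ox]/[Red])
Step 1: RT/nF = 8.314*327/(3*96485) = 0.0093924 V
Step 2: [Ox]/[Red] = 0.7933/0.4022 = 1.972402
Step 3: ln(1.972402) = 0.679252
Step 4: correction = 0.0093924 * 0.679252 = 0.006 V
E = 0.588 + 0.006 = 0.594 V

0.594 V


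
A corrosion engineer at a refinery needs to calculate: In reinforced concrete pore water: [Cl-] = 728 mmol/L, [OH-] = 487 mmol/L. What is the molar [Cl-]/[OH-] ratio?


Threshold parameter = [Cl-] / [OH-] (molar basis; both in mmol/L, so units cancel)
Ratio = 728 / 487 = 1.49

1.49


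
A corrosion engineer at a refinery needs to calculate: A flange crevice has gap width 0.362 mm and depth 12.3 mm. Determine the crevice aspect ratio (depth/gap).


Aspect ratio = depth / gap
Ratio = 12.3 / 0.362 = 34.0

34.0


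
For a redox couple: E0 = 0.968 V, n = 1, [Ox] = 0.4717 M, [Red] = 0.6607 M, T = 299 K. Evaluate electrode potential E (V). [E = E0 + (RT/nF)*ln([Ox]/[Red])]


Apply the Nernst equation: E = E0 + (RT/nF)*ln([Ox]/[Red])
Step 1: RT/nF = 8.314*299/(1*96485) = 0.02576448 V
Step 2: [Ox]/[Red] = 0.4717/0.6607 = 0.71394
Step 3: ln(0.71394) = -0.336956
Step 4: correction = 0.02576448 * -0.336956 = -0.0087 V
E = 0.968 + -0.0087 = 0.9593 V

0.9593 V


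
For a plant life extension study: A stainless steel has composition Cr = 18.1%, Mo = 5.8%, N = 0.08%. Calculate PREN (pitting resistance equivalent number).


Apply the PREN formula: PREN = Cr + 3.3*Mo + 16*N
PREN = 18.1 + 3.3*5.8 + 16*0.08
PREN = 18.1 + 19.14 + 1.28 = 38.52

38.52


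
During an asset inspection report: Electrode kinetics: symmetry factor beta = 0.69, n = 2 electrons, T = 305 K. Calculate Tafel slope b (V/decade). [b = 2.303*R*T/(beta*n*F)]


Apply the Tafel slope relation: b = 2.303*R*T/(beta*n*F)
Numerator: 2.303 * 8.314 * 305 = 5839.88
Denominator: 0.69 * 2 * 96485 = 133149.3
b = 5839.88 / 133149.3 = 0.0439 V/decade

0.0439 V/decade


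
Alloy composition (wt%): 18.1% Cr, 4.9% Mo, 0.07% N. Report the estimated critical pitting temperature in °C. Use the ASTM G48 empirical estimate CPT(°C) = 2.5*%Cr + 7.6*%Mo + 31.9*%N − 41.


Apply the ASTM G48 empirical CPT estimate: CPT(°C) = 2.5*%Cr + 7.6*%Mo + 31.9*%N − 41
2.5*18.1 = 45.25; 7.6*4.9 = 37.24; 31.9*0.07 = 2.233
CPT = 45.25 + 37.24 + 2.233 − 41 = 43.723 °C
Rounded to 0.1 °C: CPT ≈ 43.7 °C

43.7 °C


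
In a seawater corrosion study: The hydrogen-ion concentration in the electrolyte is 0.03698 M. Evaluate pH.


pH = −log10[H+]
pH = −log10(0.03698) = 1.43

1.43


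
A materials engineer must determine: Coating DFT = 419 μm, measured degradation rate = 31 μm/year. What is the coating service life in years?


Service life = thickness / degradation rate
Life = 419 / 31 = 13.5 years

13.5 years


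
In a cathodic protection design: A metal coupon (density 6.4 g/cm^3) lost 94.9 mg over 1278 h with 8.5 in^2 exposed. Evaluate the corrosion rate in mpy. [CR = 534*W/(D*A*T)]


Apply the mpy weight-loss relation: CR = 534 * W / (D * A * T)
Numerator: 534 * 94.9 = 50676.6
Denominator: 6.4 * 8.5 * 1278 = 69523.2
CR = 50676.6 / 69523.2 = 0.72892 mpy

0.72892 mpy


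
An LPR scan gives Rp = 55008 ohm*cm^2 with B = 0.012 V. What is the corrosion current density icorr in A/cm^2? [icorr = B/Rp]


Apply the Stern-Geary relation: icorr = B / Rp
icorr = 0.012 / 55008 = 2.182×10^-7 A/cm^2

2.182×10^-7 A/cm^2


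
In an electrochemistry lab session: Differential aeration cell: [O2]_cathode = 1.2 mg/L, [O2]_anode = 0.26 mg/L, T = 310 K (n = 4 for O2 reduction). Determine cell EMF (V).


Apply the Nernst concentration-cell relation: E = (RT/nF)*ln(C_cathode/C_anode)
RT/nF = 8.314*310/(4*96485) = 0.00667808 V
ln(1.2/0.26) = 1.5294
E = 0.00667808 * 1.5294 = 0.01021 V

0.01021 V


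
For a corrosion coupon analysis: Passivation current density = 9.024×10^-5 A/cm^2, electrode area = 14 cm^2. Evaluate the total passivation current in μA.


I = i_pass * A, then convert A → μA (×10^6)
I = 9.024×10^-5 * 14 * 10^6 = 1263.36 μA

1263.36 μA


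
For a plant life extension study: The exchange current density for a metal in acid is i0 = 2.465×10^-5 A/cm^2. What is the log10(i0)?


i0 = 2.465×10^-5 A/cm^2
log10(i0) = -4.608

-4.608


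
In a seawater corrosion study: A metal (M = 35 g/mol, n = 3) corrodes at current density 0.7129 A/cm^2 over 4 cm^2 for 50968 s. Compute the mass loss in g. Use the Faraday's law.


Apply Faraday's law: m = i*A*t*M / (n*F)
Total charge passed Q = i*A*t = 0.7129*4*50968 = 145340.3488 C
m = Q*M/(n*F) = 145340.3488*35/(3*96485) = 17.5741 g

17.5741 g


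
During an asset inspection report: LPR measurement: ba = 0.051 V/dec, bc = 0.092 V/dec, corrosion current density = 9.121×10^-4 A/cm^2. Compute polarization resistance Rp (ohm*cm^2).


Apply the Stern-Geary equation: Rp = ba*bc / (2.303*icorr*(ba+bc))
ba*bc = 0.051*0.092 = 0.004692
ba+bc = 0.143; 2.303*icorr*(ba+bc) = 2.303*9.121×10^-4*0.143 = 3.0038098×10^-4
Rp = 0.004692 / 3.0038098×10^-4 = 15.62 ohm*cm^2

15.62 ohm*cm^2


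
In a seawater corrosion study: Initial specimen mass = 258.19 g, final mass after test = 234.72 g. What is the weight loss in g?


Weight loss = initial − final
WL = 258.19 − 234.72 = 23.47 g

23.47 g


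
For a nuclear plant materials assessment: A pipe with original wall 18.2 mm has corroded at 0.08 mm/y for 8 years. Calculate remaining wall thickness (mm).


Remaining wall = original − CR × time
t = 18.2 − 0.08*8 = 18.2 − 0.64 = 17.56 mm

17.56 mm


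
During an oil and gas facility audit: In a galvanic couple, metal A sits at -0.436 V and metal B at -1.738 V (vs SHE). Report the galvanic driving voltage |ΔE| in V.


Driving voltage is the absolute potential difference.
|ΔE| = |-0.436 − (-1.738)| = 1.302 V

1.302 V


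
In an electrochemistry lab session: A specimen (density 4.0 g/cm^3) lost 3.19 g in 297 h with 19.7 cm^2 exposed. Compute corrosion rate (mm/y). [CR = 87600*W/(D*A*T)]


Apply the mm/y weight-loss relation: CR = 87600 * W / (D * A * T)
Numerator: 87600 * 3.19 = 279444.0
Denominator: 4.0 * 19.7 * 297 = 23403.6
CR = 279444.0 / 23403.6 = 11.9402 mm/y

11.9402 mm/y


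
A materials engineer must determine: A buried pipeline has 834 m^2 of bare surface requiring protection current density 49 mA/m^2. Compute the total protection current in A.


I = area * current density, then convert mA → A (÷1000)
I = 834 * 49 / 1000 = 40.87 A

40.87 A


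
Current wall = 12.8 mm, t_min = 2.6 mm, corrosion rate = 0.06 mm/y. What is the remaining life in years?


Apply the remaining-life relation: RL = (t_current − t_min) / CR
RL = (12.8 − 2.6) / 0.06 = 10.2 / 0.06 = 170.0 years

170.0 years


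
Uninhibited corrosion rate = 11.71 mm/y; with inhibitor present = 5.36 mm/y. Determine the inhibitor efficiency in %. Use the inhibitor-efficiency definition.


Apply the inhibitor-efficiency definition: IE = (CR_blank − CR_inh)/CR_blank × 100
IE = (11.71 − 5.36) / 11.71 × 100
IE = 6.35 / 11.71 × 100 = 54.2 %

54.2 %


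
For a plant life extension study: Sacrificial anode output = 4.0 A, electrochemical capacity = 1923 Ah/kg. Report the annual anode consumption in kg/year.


Annual consumption = current * hours per year / capacity
Rate = 4.0 * 8760 / 1923 = 18.2 kg/year

18.2 kg/year


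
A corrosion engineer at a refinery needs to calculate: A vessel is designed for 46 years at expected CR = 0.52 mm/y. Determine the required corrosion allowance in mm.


Corrosion allowance = CR × design life
CA = 0.52 * 46 = 23.92 mm

23.92 mm


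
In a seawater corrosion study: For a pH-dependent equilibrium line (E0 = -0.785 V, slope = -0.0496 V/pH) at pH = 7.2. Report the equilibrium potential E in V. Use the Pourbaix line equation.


Apply the Pourbaix line equation: E = E0 + slope*pH
E = -0.785 + (-0.0496)*7.2 = -0.785 + (-0.35712) = -1.14212 V
Rounded to 3 decimal places: E = -1.142 V

-1.142 V


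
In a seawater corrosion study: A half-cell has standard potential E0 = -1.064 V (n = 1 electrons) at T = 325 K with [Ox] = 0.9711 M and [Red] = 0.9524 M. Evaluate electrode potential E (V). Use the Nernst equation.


Apply the Nernst equation: E = E0 + (RT/nF)*ln([Ox]/[Red])
Step 1: RT/nF = 8.314*325/(1*96485) = 0.02800487 V
Step 2: [Ox]/[Red] = 0.9711/0.9524 = 1.019635
Step 3: ln(1.019635) = 0.019445
Step 4: correction = 0.02800487 * 0.019445 = 0.001 V
E = -1.064 + 0.001 = -1.063 V

-1.063 V


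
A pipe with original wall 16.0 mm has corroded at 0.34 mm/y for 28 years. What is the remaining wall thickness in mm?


Remaining wall = original − CR × time
t = 16.0 − 0.34*28 = 16.0 − 9.52 = 6.48 mm

6.48 mm


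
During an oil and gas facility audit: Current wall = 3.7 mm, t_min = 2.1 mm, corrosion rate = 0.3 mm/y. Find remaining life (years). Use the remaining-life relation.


Apply the remaining-life relation: RL = (t_current − t_min) / CR
RL = (3.7 − 2.1) / 0.3 = 1.6 / 0.3 = 5.3 years

5.3 years


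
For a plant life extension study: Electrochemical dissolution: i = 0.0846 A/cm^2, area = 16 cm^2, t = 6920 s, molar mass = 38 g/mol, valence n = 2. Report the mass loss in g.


Apply Faraday's law: m = i*A*t*M / (n*F)
Total charge passed Q = i*A*t = 0.0846*16*6920 = 9366.912 C
m = Q*M/(n*F) = 9366.912*38/(2*96485) = 1.8445 g

1.8445 g


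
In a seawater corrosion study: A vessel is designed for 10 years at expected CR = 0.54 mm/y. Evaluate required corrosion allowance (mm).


Corrosion allowance = CR × design life
CA = 0.54 * 10 = 5.4 mm

5.4 mm


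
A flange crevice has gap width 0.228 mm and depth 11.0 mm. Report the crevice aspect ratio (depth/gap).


Aspect ratio = depth / gap
Ratio = 11.0 / 0.228 = 48.2

48.2


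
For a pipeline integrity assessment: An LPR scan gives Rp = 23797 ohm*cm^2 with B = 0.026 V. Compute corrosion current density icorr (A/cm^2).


Apply the Stern-Geary relation: icorr = B / Rp
icorr = 0.026 / 23797 = 1.093×10^-6 A/cm^2

1.093×10^-6 A/cm^2


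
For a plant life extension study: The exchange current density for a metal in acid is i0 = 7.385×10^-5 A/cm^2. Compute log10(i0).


i0 = 7.385×10^-5 A/cm^2
log10(i0) = -4.132

-4.132


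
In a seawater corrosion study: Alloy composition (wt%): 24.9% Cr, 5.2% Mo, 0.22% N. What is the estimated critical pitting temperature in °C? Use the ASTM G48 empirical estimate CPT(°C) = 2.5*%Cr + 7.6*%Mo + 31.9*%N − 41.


Apply the ASTM G48 empirical CPT estimate: CPT(°C) = 2.5*%Cr + 7.6*%Mo + 31.9*%N − 41
2.5*24.9 = 62.25; 7.6*5.2 = 39.52; 31.9*0.22 = 7.018
CPT = 62.25 + 39.52 + 7.018 − 41 = 67.788 °C
Rounded to 0.1 °C: CPT ≈ 67.8 °C

67.8 °C
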